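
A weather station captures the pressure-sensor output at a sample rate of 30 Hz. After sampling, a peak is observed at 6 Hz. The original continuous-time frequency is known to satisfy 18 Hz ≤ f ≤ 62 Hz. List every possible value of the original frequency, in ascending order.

24 Hz, 36 Hz, 54 Hz

Frequencies that alias to 6 Hz are k·fs ± 6 Hz for integer k ≥ 0.
k=0: 6 Hz.
k=1: 24 Hz, 36 Hz.
k=2: 54 Hz, 66 Hz.
k=3: 84 Hz, 96 Hz.
Within [18 Hz, 62 Hz]: 24 Hz, 36 Hz, 54 Hz.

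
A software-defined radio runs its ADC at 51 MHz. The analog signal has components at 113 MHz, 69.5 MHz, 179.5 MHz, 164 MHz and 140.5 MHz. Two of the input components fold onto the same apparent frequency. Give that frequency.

fs/2 = 25.5 MHz.
113 MHz mod fs = 11 MHz.
11 MHz ≤ fs/2 = 25.5 MHz, appears at 11 MHz.
69.5 MHz mod fs = 18.5 MHz.
18.5 MHz ≤ fs/2 = 25.5 MHz, appears at 18.5 MHz.
179.5 MHz mod fs = 26.5 MHz.
26.5 MHz > fs/2 = 25.5 MHz, folds to fs − 26.5 MHz = 24.5 MHz.
164 MHz mod fs = 11 MHz.
11 MHz ≤ fs/2 = 25.5 MHz, appears at 11 MHz.
140.5 MHz mod fs = 38.5 MHz.
38.5 MHz > fs/2 = 25.5 MHz, folds to fs − 38.5 MHz = 12.5 MHz.
113 MHz and 164 MHz both map to 11 MHz.

11 MHz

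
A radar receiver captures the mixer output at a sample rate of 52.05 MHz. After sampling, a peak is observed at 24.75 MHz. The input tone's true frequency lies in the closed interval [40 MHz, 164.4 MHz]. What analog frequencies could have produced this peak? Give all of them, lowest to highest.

Frequencies that alias to 24.75 MHz are k·fs ± 24.75 MHz for integer k ≥ 0.
k=0: 24.75 MHz.
k=1: 27.3 MHz, 76.8 MHz.
k=2: 79.35 MHz, 128.85 MHz.
k=3: 131.4 MHz, 180.9 MHz.
k=4: 183.45 MHz, 232.95 MHz.
Within [40 MHz, 164.4 MHz]: 76.8 MHz, 79.35 MHz, 128.85 MHz, 131.4 MHz.

76.8 MHz, 79.35 MHz, 128.85 MHz, 131.4 MHz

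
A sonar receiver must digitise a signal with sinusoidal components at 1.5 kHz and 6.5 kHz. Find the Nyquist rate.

Highest-frequency component: 6.5 kHz.
Nyquist rate = 2 × 6.5 kHz = 13 kHz.

13 kHz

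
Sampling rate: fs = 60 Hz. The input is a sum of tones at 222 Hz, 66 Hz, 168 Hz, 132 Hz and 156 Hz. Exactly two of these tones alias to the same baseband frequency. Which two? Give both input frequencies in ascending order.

fs/2 = 30 Hz.
222 Hz mod fs = 42 Hz.
42 Hz > fs/2 = 30 Hz, folds to fs − 42 Hz = 18 Hz.
66 Hz mod fs = 6 Hz.
6 Hz ≤ fs/2 = 30 Hz, appears at 6 Hz.
168 Hz mod fs = 48 Hz.
48 Hz > fs/2 = 30 Hz, folds to fs − 48 Hz = 12 Hz.
132 Hz mod fs = 12 Hz.
12 Hz ≤ fs/2 = 30 Hz, appears at 12 Hz.
156 Hz mod fs = 36 Hz.
36 Hz > fs/2 = 30 Hz, folds to fs − 36 Hz = 24 Hz.
132 Hz and 168 Hz both map to 12 Hz.

132 Hz, 168 Hz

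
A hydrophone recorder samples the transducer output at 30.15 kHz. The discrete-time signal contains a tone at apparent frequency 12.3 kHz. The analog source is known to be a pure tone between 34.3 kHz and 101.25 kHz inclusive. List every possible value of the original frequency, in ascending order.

Frequencies that alias to 12.3 kHz are k·fs ± 12.3 kHz for integer k ≥ 0.
k=0: 12.3 kHz.
k=1: 17.85 kHz, 42.45 kHz.
k=2: 48 kHz, 72.6 kHz.
k=3: 78.15 kHz, 102.75 kHz.
k=4: 108.3 kHz, 132.9 kHz.
Within [34.3 kHz, 101.25 kHz]: 42.45 kHz, 48 kHz, 72.6 kHz, 78.15 kHz.

42.45 kHz, 48 kHz, 72.6 kHz, 78.15 kHz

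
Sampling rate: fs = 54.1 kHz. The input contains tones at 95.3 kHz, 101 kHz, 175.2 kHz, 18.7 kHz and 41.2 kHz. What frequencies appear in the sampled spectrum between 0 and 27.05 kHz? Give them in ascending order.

7.2 kHz, 12.9 kHz, 18.7 kHz

fs/2 = 27.05 kHz.
95.3 kHz mod fs = 41.2 kHz.
41.2 kHz > fs/2 = 27.05 kHz, folds to fs − 41.2 kHz = 12.9 kHz.
101 kHz mod fs = 46.9 kHz.
46.9 kHz > fs/2 = 27.05 kHz, folds to fs − 46.9 kHz = 7.2 kHz.
175.2 kHz mod fs = 12.9 kHz.
12.9 kHz ≤ fs/2 = 27.05 kHz, appears at 12.9 kHz.
18.7 kHz ≤ fs/2 = 27.05 kHz, passes unchanged.
41.2 kHz > fs/2 = 27.05 kHz, folds to fs − 41.2 kHz = 12.9 kHz.
Distinct values: {7.2 kHz, 12.9 kHz, 18.7 kHz}.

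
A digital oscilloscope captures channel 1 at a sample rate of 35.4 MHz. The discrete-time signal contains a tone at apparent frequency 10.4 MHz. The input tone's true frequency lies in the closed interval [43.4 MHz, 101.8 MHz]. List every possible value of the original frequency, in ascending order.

Frequencies that alias to 10.4 MHz are k·fs ± 10.4 MHz for integer k ≥ 0.
k=0: 10.4 MHz.
k=1: 25 MHz, 45.8 MHz.
k=2: 60.4 MHz, 81.2 MHz.
k=3: 95.8 MHz, 116.6 MHz.
k=4: 131.2 MHz, 152 MHz.
Within [43.4 MHz, 101.8 MHz]: 45.8 MHz, 60.4 MHz, 81.2 MHz, 95.8 MHz.

45.8 MHz, 60.4 MHz, 81.2 MHz, 95.8 MHz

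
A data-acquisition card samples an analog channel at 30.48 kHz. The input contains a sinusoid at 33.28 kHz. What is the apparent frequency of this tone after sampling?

2.8 kHz

33.28 kHz mod fs = 2.8 kHz.
2.8 kHz ≤ fs/2 = 15.24 kHz, appears at 2.8 kHz.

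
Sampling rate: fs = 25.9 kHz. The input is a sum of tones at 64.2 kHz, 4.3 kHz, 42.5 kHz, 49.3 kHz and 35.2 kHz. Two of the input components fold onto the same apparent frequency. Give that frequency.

fs/2 = 12.95 kHz.
64.2 kHz mod fs = 12.4 kHz.
12.4 kHz ≤ fs/2 = 12.95 kHz, appears at 12.4 kHz.
4.3 kHz ≤ fs/2 = 12.95 kHz, passes unchanged.
42.5 kHz mod fs = 16.6 kHz.
16.6 kHz > fs/2 = 12.95 kHz, folds to fs − 16.6 kHz = 9.3 kHz.
49.3 kHz mod fs = 23.4 kHz.
23.4 kHz > fs/2 = 12.95 kHz, folds to fs − 23.4 kHz = 2.5 kHz.
35.2 kHz mod fs = 9.3 kHz.
9.3 kHz ≤ fs/2 = 12.95 kHz, appears at 9.3 kHz.
35.2 kHz and 42.5 kHz both map to 9.3 kHz.

9.3 kHz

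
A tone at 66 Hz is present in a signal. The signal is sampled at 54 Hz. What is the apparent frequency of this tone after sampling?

66 Hz mod fs = 12 Hz.
12 Hz ≤ fs/2 = 27 Hz, appears at 12 Hz.

12 Hz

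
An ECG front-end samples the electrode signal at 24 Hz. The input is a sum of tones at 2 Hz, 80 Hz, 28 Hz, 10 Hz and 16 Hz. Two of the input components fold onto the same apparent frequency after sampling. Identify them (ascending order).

16 Hz, 80 Hz

fs/2 = 12 Hz.
2 Hz ≤ fs/2 = 12 Hz, passes unchanged.
80 Hz mod fs = 8 Hz.
8 Hz ≤ fs/2 = 12 Hz, appears at 8 Hz.
28 Hz mod fs = 4 Hz.
4 Hz ≤ fs/2 = 12 Hz, appears at 4 Hz.
10 Hz ≤ fs/2 = 12 Hz, passes unchanged.
16 Hz > fs/2 = 12 Hz, folds to fs − 16 Hz = 8 Hz.
16 Hz and 80 Hz both map to 8 Hz.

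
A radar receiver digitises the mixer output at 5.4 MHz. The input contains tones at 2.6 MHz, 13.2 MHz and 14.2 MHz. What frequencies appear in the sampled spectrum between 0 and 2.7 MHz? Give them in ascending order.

fs/2 = 2.7 MHz.
2.6 MHz ≤ fs/2 = 2.7 MHz, passes unchanged.
13.2 MHz mod fs = 2.4 MHz.
2.4 MHz ≤ fs/2 = 2.7 MHz, appears at 2.4 MHz.
14.2 MHz mod fs = 3.4 MHz.
3.4 MHz > fs/2 = 2.7 MHz, folds to fs − 3.4 MHz = 2 MHz.
Distinct values: {2 MHz, 2.4 MHz, 2.6 MHz}.

2 MHz, 2.4 MHz, 2.6 MHz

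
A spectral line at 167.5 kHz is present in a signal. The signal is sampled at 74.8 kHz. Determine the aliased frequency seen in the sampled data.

17.9 kHz

167.5 kHz mod fs = 17.9 kHz.
17.9 kHz ≤ fs/2 = 37.4 kHz, appears at 17.9 kHz.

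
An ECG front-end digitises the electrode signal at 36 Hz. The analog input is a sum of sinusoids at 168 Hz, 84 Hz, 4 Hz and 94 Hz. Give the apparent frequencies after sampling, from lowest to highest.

fs/2 = 18 Hz.
168 Hz mod fs = 24 Hz.
24 Hz > fs/2 = 18 Hz, folds to fs − 24 Hz = 12 Hz.
84 Hz mod fs = 12 Hz.
12 Hz ≤ fs/2 = 18 Hz, appears at 12 Hz.
4 Hz ≤ fs/2 = 18 Hz, passes unchanged.
94 Hz mod fs = 22 Hz.
22 Hz > fs/2 = 18 Hz, folds to fs − 22 Hz = 14 Hz.
Distinct values: {4 Hz, 12 Hz, 14 Hz}.

4 Hz, 12 Hz, 14 Hz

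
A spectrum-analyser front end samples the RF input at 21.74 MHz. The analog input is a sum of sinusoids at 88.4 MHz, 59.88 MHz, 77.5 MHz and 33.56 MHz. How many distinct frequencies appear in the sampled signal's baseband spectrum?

fs/2 = 10.87 MHz.
88.4 MHz mod fs = 1.44 MHz.
1.44 MHz ≤ fs/2 = 10.87 MHz, appears at 1.44 MHz.
59.88 MHz mod fs = 16.4 MHz.
16.4 MHz > fs/2 = 10.87 MHz, folds to fs − 16.4 MHz = 5.34 MHz.
77.5 MHz mod fs = 12.28 MHz.
12.28 MHz > fs/2 = 10.87 MHz, folds to fs − 12.28 MHz = 9.46 MHz.
33.56 MHz mod fs = 11.82 MHz.
11.82 MHz > fs/2 = 10.87 MHz, folds to fs − 11.82 MHz = 9.92 MHz.
Distinct values: {1.44 MHz, 5.34 MHz, 9.46 MHz, 9.92 MHz} → 4.

4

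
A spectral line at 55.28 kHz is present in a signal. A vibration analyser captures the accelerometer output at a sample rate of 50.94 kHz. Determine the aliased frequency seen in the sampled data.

4.34 kHz

55.28 kHz mod fs = 4.34 kHz.
4.34 kHz ≤ fs/2 = 25.47 kHz, appears at 4.34 kHz.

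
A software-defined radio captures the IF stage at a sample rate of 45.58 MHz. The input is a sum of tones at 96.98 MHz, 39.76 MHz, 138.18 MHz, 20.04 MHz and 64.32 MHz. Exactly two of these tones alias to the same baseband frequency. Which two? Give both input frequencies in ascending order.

fs/2 = 22.79 MHz.
96.98 MHz mod fs = 5.82 MHz.
5.82 MHz ≤ fs/2 = 22.79 MHz, appears at 5.82 MHz.
39.76 MHz > fs/2 = 22.79 MHz, folds to fs − 39.76 MHz = 5.82 MHz.
138.18 MHz mod fs = 1.44 MHz.
1.44 MHz ≤ fs/2 = 22.79 MHz, appears at 1.44 MHz.
20.04 MHz ≤ fs/2 = 22.79 MHz, passes unchanged.
64.32 MHz mod fs = 18.74 MHz.
18.74 MHz ≤ fs/2 = 22.79 MHz, appears at 18.74 MHz.
39.76 MHz and 96.98 MHz both map to 5.82 MHz.

39.76 MHz, 96.98 MHz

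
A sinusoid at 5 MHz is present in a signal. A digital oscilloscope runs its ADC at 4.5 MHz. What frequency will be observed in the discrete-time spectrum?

0.5 MHz

5 MHz mod fs = 0.5 MHz.
0.5 MHz ≤ fs/2 = 2.25 MHz, appears at 0.5 MHz.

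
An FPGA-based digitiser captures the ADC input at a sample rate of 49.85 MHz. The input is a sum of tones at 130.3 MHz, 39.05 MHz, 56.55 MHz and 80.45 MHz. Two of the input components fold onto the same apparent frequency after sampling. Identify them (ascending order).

80.45 MHz, 130.3 MHz

fs/2 = 24.925 MHz.
130.3 MHz mod fs = 30.6 MHz.
30.6 MHz > fs/2 = 24.925 MHz, folds to fs − 30.6 MHz = 19.25 MHz.
39.05 MHz > fs/2 = 24.925 MHz, folds to fs − 39.05 MHz = 10.8 MHz.
56.55 MHz mod fs = 6.7 MHz.
6.7 MHz ≤ fs/2 = 24.925 MHz, appears at 6.7 MHz.
80.45 MHz mod fs = 30.6 MHz.
30.6 MHz > fs/2 = 24.925 MHz, folds to fs − 30.6 MHz = 19.25 MHz.
80.45 MHz and 130.3 MHz both map to 19.25 MHz.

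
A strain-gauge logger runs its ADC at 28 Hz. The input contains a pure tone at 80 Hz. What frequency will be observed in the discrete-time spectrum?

80 Hz mod fs = 24 Hz.
24 Hz > fs/2 = 14 Hz, folds to fs − 24 Hz = 4 Hz.

4 Hz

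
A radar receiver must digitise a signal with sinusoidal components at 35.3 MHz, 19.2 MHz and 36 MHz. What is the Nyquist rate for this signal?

Highest-frequency component: 36 MHz.
Nyquist rate = 2 × 36 MHz = 72 MHz.

72 MHz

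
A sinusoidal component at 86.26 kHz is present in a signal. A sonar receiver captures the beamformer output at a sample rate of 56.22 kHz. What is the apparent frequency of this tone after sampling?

26.18 kHz

86.26 kHz mod fs = 30.04 kHz.
30.04 kHz > fs/2 = 28.11 kHz, folds to fs − 30.04 kHz = 26.18 kHz.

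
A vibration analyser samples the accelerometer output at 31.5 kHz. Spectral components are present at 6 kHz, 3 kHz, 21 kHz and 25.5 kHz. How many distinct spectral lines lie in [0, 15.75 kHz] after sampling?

fs/2 = 15.75 kHz.
6 kHz ≤ fs/2 = 15.75 kHz, passes unchanged.
3 kHz ≤ fs/2 = 15.75 kHz, passes unchanged.
21 kHz > fs/2 = 15.75 kHz, folds to fs − 21 kHz = 10.5 kHz.
25.5 kHz > fs/2 = 15.75 kHz, folds to fs − 25.5 kHz = 6 kHz.
Distinct values: {3 kHz, 6 kHz, 10.5 kHz} → 3.

3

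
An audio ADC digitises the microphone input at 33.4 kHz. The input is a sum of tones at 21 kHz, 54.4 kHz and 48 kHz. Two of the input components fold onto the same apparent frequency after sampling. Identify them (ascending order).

21 kHz, 54.4 kHz

fs/2 = 16.7 kHz.
21 kHz > fs/2 = 16.7 kHz, folds to fs − 21 kHz = 12.4 kHz.
54.4 kHz mod fs = 21 kHz.
21 kHz > fs/2 = 16.7 kHz, folds to fs − 21 kHz = 12.4 kHz.
48 kHz mod fs = 14.6 kHz.
14.6 kHz ≤ fs/2 = 16.7 kHz, appears at 14.6 kHz.
21 kHz and 54.4 kHz both map to 12.4 kHz.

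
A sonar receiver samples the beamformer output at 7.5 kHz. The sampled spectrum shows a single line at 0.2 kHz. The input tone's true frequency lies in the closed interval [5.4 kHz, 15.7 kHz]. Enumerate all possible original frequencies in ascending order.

Frequencies that alias to 0.2 kHz are k·fs ± 0.2 kHz for integer k ≥ 0.
k=0: 0.2 kHz.
k=1: 7.3 kHz, 7.7 kHz.
k=2: 14.8 kHz, 15.2 kHz.
k=3: 22.3 kHz, 22.7 kHz.
Within [5.4 kHz, 15.7 kHz]: 7.3 kHz, 7.7 kHz, 14.8 kHz, 15.2 kHz.

7.3 kHz, 7.7 kHz, 14.8 kHz, 15.2 kHz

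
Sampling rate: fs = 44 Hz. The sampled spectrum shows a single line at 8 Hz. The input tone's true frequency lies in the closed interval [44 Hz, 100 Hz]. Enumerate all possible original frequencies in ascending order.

52 Hz, 80 Hz, 96 Hz

Frequencies that alias to 8 Hz are k·fs ± 8 Hz for integer k ≥ 0.
k=0: 8 Hz.
k=1: 36 Hz, 52 Hz.
k=2: 80 Hz, 96 Hz.
k=3: 124 Hz, 140 Hz.
Within [44 Hz, 100 Hz]: 52 Hz, 80 Hz, 96 Hz.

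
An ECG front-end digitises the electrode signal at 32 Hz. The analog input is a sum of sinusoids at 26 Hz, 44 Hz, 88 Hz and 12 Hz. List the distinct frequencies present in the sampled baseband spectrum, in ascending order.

fs/2 = 16 Hz.
26 Hz > fs/2 = 16 Hz, folds to fs − 26 Hz = 6 Hz.
44 Hz mod fs = 12 Hz.
12 Hz ≤ fs/2 = 16 Hz, appears at 12 Hz.
88 Hz mod fs = 24 Hz.
24 Hz > fs/2 = 16 Hz, folds to fs − 24 Hz = 8 Hz.
12 Hz ≤ fs/2 = 16 Hz, passes unchanged.
Distinct values: {6 Hz, 8 Hz, 12 Hz}.

6 Hz, 8 Hz, 12 Hz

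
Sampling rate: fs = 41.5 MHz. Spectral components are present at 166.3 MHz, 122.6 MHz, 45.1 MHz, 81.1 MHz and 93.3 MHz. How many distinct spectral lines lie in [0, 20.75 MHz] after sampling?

fs/2 = 20.75 MHz.
166.3 MHz mod fs = 0.3 MHz.
0.3 MHz ≤ fs/2 = 20.75 MHz, appears at 0.3 MHz.
122.6 MHz mod fs = 39.6 MHz.
39.6 MHz > fs/2 = 20.75 MHz, folds to fs − 39.6 MHz = 1.9 MHz.
45.1 MHz mod fs = 3.6 MHz.
3.6 MHz ≤ fs/2 = 20.75 MHz, appears at 3.6 MHz.
81.1 MHz mod fs = 39.6 MHz.
39.6 MHz > fs/2 = 20.75 MHz, folds to fs − 39.6 MHz = 1.9 MHz.
93.3 MHz mod fs = 10.3 MHz.
10.3 MHz ≤ fs/2 = 20.75 MHz, appears at 10.3 MHz.
Distinct values: {0.3 MHz, 1.9 MHz, 3.6 MHz, 10.3 MHz} → 4.

4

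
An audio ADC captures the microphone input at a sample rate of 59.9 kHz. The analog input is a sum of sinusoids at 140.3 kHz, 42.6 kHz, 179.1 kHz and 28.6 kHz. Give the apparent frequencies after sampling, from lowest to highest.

fs/2 = 29.95 kHz.
140.3 kHz mod fs = 20.5 kHz.
20.5 kHz ≤ fs/2 = 29.95 kHz, appears at 20.5 kHz.
42.6 kHz > fs/2 = 29.95 kHz, folds to fs − 42.6 kHz = 17.3 kHz.
179.1 kHz mod fs = 59.3 kHz.
59.3 kHz > fs/2 = 29.95 kHz, folds to fs − 59.3 kHz = 0.6 kHz.
28.6 kHz ≤ fs/2 = 29.95 kHz, passes unchanged.
Distinct values: {0.6 kHz, 17.3 kHz, 20.5 kHz, 28.6 kHz}.

0.6 kHz, 17.3 kHz, 20.5 kHz, 28.6 kHz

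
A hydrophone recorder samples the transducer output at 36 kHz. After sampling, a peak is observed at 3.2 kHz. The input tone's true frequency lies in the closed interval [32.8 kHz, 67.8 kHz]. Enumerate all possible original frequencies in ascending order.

Frequencies that alias to 3.2 kHz are k·fs ± 3.2 kHz for integer k ≥ 0.
k=0: 3.2 kHz.
k=1: 32.8 kHz, 39.2 kHz.
k=2: 68.8 kHz, 75.2 kHz.
Within [32.8 kHz, 67.8 kHz]: 32.8 kHz, 39.2 kHz.

32.8 kHz, 39.2 kHz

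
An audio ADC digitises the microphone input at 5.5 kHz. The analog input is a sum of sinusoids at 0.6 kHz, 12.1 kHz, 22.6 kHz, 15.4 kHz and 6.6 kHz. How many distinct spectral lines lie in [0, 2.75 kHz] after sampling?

2

fs/2 = 2.75 kHz.
0.6 kHz ≤ fs/2 = 2.75 kHz, passes unchanged.
12.1 kHz mod fs = 1.1 kHz.
1.1 kHz ≤ fs/2 = 2.75 kHz, appears at 1.1 kHz.
22.6 kHz mod fs = 0.6 kHz.
0.6 kHz ≤ fs/2 = 2.75 kHz, appears at 0.6 kHz.
15.4 kHz mod fs = 4.4 kHz.
4.4 kHz > fs/2 = 2.75 kHz, folds to fs − 4.4 kHz = 1.1 kHz.
6.6 kHz mod fs = 1.1 kHz.
1.1 kHz ≤ fs/2 = 2.75 kHz, appears at 1.1 kHz.
Distinct values: {0.6 kHz, 1.1 kHz} → 2.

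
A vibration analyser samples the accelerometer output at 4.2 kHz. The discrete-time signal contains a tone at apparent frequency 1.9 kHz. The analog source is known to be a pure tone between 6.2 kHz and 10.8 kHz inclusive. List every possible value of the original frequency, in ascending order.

6.5 kHz, 10.3 kHz, 10.7 kHz

Frequencies that alias to 1.9 kHz are k·fs ± 1.9 kHz for integer k ≥ 0.
k=0: 1.9 kHz.
k=1: 2.3 kHz, 6.1 kHz.
k=2: 6.5 kHz, 10.3 kHz.
k=3: 10.7 kHz, 14.5 kHz.
k=4: 14.9 kHz, 18.7 kHz.
Within [6.2 kHz, 10.8 kHz]: 6.5 kHz, 10.3 kHz, 10.7 kHz.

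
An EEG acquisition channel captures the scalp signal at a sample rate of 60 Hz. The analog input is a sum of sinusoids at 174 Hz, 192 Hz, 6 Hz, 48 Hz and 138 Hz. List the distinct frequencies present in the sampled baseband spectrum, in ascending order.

6 Hz, 12 Hz, 18 Hz

fs/2 = 30 Hz.
174 Hz mod fs = 54 Hz.
54 Hz > fs/2 = 30 Hz, folds to fs − 54 Hz = 6 Hz.
192 Hz mod fs = 12 Hz.
12 Hz ≤ fs/2 = 30 Hz, appears at 12 Hz.
6 Hz ≤ fs/2 = 30 Hz, passes unchanged.
48 Hz > fs/2 = 30 Hz, folds to fs − 48 Hz = 12 Hz.
138 Hz mod fs = 18 Hz.
18 Hz ≤ fs/2 = 30 Hz, appears at 18 Hz.
Distinct values: {6 Hz, 12 Hz, 18 Hz}.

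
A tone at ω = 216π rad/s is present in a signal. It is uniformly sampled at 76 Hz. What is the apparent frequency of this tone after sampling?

32 Hz

ω = 216π rad/s → f = ω/(2π) = 108 Hz.
108 Hz mod fs = 32 Hz.
32 Hz ≤ fs/2 = 38 Hz, appears at 32 Hz.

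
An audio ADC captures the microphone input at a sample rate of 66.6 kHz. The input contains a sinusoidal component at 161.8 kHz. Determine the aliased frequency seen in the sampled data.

28.6 kHz

161.8 kHz mod fs = 28.6 kHz.
28.6 kHz ≤ fs/2 = 33.3 kHz, appears at 28.6 kHz.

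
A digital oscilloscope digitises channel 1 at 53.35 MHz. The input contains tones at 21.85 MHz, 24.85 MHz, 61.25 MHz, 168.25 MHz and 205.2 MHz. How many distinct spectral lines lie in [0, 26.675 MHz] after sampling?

fs/2 = 26.675 MHz.
21.85 MHz ≤ fs/2 = 26.675 MHz, passes unchanged.
24.85 MHz ≤ fs/2 = 26.675 MHz, passes unchanged.
61.25 MHz mod fs = 7.9 MHz.
7.9 MHz ≤ fs/2 = 26.675 MHz, appears at 7.9 MHz.
168.25 MHz mod fs = 8.2 MHz.
8.2 MHz ≤ fs/2 = 26.675 MHz, appears at 8.2 MHz.
205.2 MHz mod fs = 45.15 MHz.
45.15 MHz > fs/2 = 26.675 MHz, folds to fs − 45.15 MHz = 8.2 MHz.
Distinct values: {7.9 MHz, 8.2 MHz, 21.85 MHz, 24.85 MHz} → 4.

4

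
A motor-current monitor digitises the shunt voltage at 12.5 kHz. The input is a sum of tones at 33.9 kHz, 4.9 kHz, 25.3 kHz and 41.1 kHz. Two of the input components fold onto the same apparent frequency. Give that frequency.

fs/2 = 6.25 kHz.
33.9 kHz mod fs = 8.9 kHz.
8.9 kHz > fs/2 = 6.25 kHz, folds to fs − 8.9 kHz = 3.6 kHz.
4.9 kHz ≤ fs/2 = 6.25 kHz, passes unchanged.
25.3 kHz mod fs = 0.3 kHz.
0.3 kHz ≤ fs/2 = 6.25 kHz, appears at 0.3 kHz.
41.1 kHz mod fs = 3.6 kHz.
3.6 kHz ≤ fs/2 = 6.25 kHz, appears at 3.6 kHz.
33.9 kHz and 41.1 kHz both map to 3.6 kHz.

3.6 kHz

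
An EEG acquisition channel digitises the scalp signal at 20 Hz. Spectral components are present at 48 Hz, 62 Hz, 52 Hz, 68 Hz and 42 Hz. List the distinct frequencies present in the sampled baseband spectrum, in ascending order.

2 Hz, 8 Hz

fs/2 = 10 Hz.
48 Hz mod fs = 8 Hz.
8 Hz ≤ fs/2 = 10 Hz, appears at 8 Hz.
62 Hz mod fs = 2 Hz.
2 Hz ≤ fs/2 = 10 Hz, appears at 2 Hz.
52 Hz mod fs = 12 Hz.
12 Hz > fs/2 = 10 Hz, folds to fs − 12 Hz = 8 Hz.
68 Hz mod fs = 8 Hz.
8 Hz ≤ fs/2 = 10 Hz, appears at 8 Hz.
42 Hz mod fs = 2 Hz.
2 Hz ≤ fs/2 = 10 Hz, appears at 2 Hz.
Distinct values: {2 Hz, 8 Hz}.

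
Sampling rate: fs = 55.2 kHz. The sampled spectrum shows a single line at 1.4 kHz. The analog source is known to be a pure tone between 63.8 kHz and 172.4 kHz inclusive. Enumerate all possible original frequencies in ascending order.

Frequencies that alias to 1.4 kHz are k·fs ± 1.4 kHz for integer k ≥ 0.
k=0: 1.4 kHz.
k=1: 53.8 kHz, 56.6 kHz.
k=2: 109 kHz, 111.8 kHz.
k=3: 164.2 kHz, 167 kHz.
k=4: 219.4 kHz, 222.2 kHz.
Within [63.8 kHz, 172.4 kHz]: 109 kHz, 111.8 kHz, 164.2 kHz, 167 kHz.

109 kHz, 111.8 kHz, 164.2 kHz, 167 kHz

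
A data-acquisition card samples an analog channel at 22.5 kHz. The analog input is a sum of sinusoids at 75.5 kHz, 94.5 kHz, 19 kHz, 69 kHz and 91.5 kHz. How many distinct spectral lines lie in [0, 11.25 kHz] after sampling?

4

fs/2 = 11.25 kHz.
75.5 kHz mod fs = 8 kHz.
8 kHz ≤ fs/2 = 11.25 kHz, appears at 8 kHz.
94.5 kHz mod fs = 4.5 kHz.
4.5 kHz ≤ fs/2 = 11.25 kHz, appears at 4.5 kHz.
19 kHz > fs/2 = 11.25 kHz, folds to fs − 19 kHz = 3.5 kHz.
69 kHz mod fs = 1.5 kHz.
1.5 kHz ≤ fs/2 = 11.25 kHz, appears at 1.5 kHz.
91.5 kHz mod fs = 1.5 kHz.
1.5 kHz ≤ fs/2 = 11.25 kHz, appears at 1.5 kHz.
Distinct values: {1.5 kHz, 3.5 kHz, 4.5 kHz, 8 kHz} → 4.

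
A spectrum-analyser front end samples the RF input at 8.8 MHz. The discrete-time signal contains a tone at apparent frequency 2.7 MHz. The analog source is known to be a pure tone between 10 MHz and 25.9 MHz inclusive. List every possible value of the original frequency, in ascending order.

Frequencies that alias to 2.7 MHz are k·fs ± 2.7 MHz for integer k ≥ 0.
k=0: 2.7 MHz.
k=1: 6.1 MHz, 11.5 MHz.
k=2: 14.9 MHz, 20.3 MHz.
k=3: 23.7 MHz, 29.1 MHz.
k=4: 32.5 MHz, 37.9 MHz.
Within [10 MHz, 25.9 MHz]: 11.5 MHz, 14.9 MHz, 20.3 MHz, 23.7 MHz.

11.5 MHz, 14.9 MHz, 20.3 MHz, 23.7 MHz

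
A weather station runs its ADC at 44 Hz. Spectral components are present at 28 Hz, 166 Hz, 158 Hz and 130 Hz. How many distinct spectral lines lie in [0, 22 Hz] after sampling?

4

fs/2 = 22 Hz.
28 Hz > fs/2 = 22 Hz, folds to fs − 28 Hz = 16 Hz.
166 Hz mod fs = 34 Hz.
34 Hz > fs/2 = 22 Hz, folds to fs − 34 Hz = 10 Hz.
158 Hz mod fs = 26 Hz.
26 Hz > fs/2 = 22 Hz, folds to fs − 26 Hz = 18 Hz.
130 Hz mod fs = 42 Hz.
42 Hz > fs/2 = 22 Hz, folds to fs − 42 Hz = 2 Hz.
Distinct values: {2 Hz, 10 Hz, 16 Hz, 18 Hz} → 4.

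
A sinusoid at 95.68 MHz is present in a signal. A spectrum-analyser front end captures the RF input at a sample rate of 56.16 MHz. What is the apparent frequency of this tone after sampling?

16.64 MHz

95.68 MHz mod fs = 39.52 MHz.
39.52 MHz > fs/2 = 28.08 MHz, folds to fs − 39.52 MHz = 16.64 MHz.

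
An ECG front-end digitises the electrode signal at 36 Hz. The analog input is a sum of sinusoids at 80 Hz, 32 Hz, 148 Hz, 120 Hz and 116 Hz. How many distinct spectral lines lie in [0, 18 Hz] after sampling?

3

fs/2 = 18 Hz.
80 Hz mod fs = 8 Hz.
8 Hz ≤ fs/2 = 18 Hz, appears at 8 Hz.
32 Hz > fs/2 = 18 Hz, folds to fs − 32 Hz = 4 Hz.
148 Hz mod fs = 4 Hz.
4 Hz ≤ fs/2 = 18 Hz, appears at 4 Hz.
120 Hz mod fs = 12 Hz.
12 Hz ≤ fs/2 = 18 Hz, appears at 12 Hz.
116 Hz mod fs = 8 Hz.
8 Hz ≤ fs/2 = 18 Hz, appears at 8 Hz.
Distinct values: {4 Hz, 8 Hz, 12 Hz} → 3.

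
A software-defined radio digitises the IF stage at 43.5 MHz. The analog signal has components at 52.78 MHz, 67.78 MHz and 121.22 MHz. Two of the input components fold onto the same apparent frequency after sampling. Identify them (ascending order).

52.78 MHz, 121.22 MHz

fs/2 = 21.75 MHz.
52.78 MHz mod fs = 9.28 MHz.
9.28 MHz ≤ fs/2 = 21.75 MHz, appears at 9.28 MHz.
67.78 MHz mod fs = 24.28 MHz.
24.28 MHz > fs/2 = 21.75 MHz, folds to fs − 24.28 MHz = 19.22 MHz.
121.22 MHz mod fs = 34.22 MHz.
34.22 MHz > fs/2 = 21.75 MHz, folds to fs − 34.22 MHz = 9.28 MHz.
52.78 MHz and 121.22 MHz both map to 9.28 MHz.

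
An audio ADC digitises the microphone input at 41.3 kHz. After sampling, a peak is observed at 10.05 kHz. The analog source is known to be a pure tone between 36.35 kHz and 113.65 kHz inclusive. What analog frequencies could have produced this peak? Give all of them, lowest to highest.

Frequencies that alias to 10.05 kHz are k·fs ± 10.05 kHz for integer k ≥ 0.
k=0: 10.05 kHz.
k=1: 31.25 kHz, 51.35 kHz.
k=2: 72.55 kHz, 92.65 kHz.
k=3: 113.85 kHz, 133.95 kHz.
Within [36.35 kHz, 113.65 kHz]: 51.35 kHz, 72.55 kHz, 92.65 kHz.

51.35 kHz, 72.55 kHz, 92.65 kHz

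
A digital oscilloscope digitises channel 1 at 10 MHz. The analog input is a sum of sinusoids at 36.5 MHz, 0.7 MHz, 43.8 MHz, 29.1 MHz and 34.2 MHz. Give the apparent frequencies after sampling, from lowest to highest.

0.7 MHz, 0.9 MHz, 3.5 MHz, 3.8 MHz, 4.2 MHz

fs/2 = 5 MHz.
36.5 MHz mod fs = 6.5 MHz.
6.5 MHz > fs/2 = 5 MHz, folds to fs − 6.5 MHz = 3.5 MHz.
0.7 MHz ≤ fs/2 = 5 MHz, passes unchanged.
43.8 MHz mod fs = 3.8 MHz.
3.8 MHz ≤ fs/2 = 5 MHz, appears at 3.8 MHz.
29.1 MHz mod fs = 9.1 MHz.
9.1 MHz > fs/2 = 5 MHz, folds to fs − 9.1 MHz = 0.9 MHz.
34.2 MHz mod fs = 4.2 MHz.
4.2 MHz ≤ fs/2 = 5 MHz, appears at 4.2 MHz.
Distinct values: {0.7 MHz, 0.9 MHz, 3.5 MHz, 3.8 MHz, 4.2 MHz}.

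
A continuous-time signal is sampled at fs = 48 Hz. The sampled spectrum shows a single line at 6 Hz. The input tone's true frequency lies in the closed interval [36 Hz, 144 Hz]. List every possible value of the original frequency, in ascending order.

Frequencies that alias to 6 Hz are k·fs ± 6 Hz for integer k ≥ 0.
k=0: 6 Hz.
k=1: 42 Hz, 54 Hz.
k=2: 90 Hz, 102 Hz.
k=3: 138 Hz, 150 Hz.
k=4: 186 Hz, 198 Hz.
Within [36 Hz, 144 Hz]: 42 Hz, 54 Hz, 90 Hz, 102 Hz, 138 Hz.

42 Hz, 54 Hz, 90 Hz, 102 Hz, 138 Hz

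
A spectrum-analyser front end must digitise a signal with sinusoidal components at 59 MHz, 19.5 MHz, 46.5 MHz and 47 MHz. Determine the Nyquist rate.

118 MHz

Highest-frequency component: 59 MHz.
Nyquist rate = 2 × 59 MHz = 118 MHz.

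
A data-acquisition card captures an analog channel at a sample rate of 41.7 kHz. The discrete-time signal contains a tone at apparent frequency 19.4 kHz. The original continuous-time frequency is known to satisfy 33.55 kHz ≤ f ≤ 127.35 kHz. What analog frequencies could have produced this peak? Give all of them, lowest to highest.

61.1 kHz, 64 kHz, 102.8 kHz, 105.7 kHz

Frequencies that alias to 19.4 kHz are k·fs ± 19.4 kHz for integer k ≥ 0.
k=0: 19.4 kHz.
k=1: 22.3 kHz, 61.1 kHz.
k=2: 64 kHz, 102.8 kHz.
k=3: 105.7 kHz, 144.5 kHz.
k=4: 147.4 kHz, 186.2 kHz.
Within [33.55 kHz, 127.35 kHz]: 61.1 kHz, 64 kHz, 102.8 kHz, 105.7 kHz.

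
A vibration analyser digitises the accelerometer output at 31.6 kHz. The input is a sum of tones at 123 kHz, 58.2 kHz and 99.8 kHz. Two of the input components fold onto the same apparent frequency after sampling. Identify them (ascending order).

58.2 kHz, 99.8 kHz

fs/2 = 15.8 kHz.
123 kHz mod fs = 28.2 kHz.
28.2 kHz > fs/2 = 15.8 kHz, folds to fs − 28.2 kHz = 3.4 kHz.
58.2 kHz mod fs = 26.6 kHz.
26.6 kHz > fs/2 = 15.8 kHz, folds to fs − 26.6 kHz = 5 kHz.
99.8 kHz mod fs = 5 kHz.
5 kHz ≤ fs/2 = 15.8 kHz, appears at 5 kHz.
58.2 kHz and 99.8 kHz both map to 5 kHz.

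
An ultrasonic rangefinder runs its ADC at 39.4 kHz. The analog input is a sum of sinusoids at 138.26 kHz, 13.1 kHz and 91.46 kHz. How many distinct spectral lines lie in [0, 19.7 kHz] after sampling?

fs/2 = 19.7 kHz.
138.26 kHz mod fs = 20.06 kHz.
20.06 kHz > fs/2 = 19.7 kHz, folds to fs − 20.06 kHz = 19.34 kHz.
13.1 kHz ≤ fs/2 = 19.7 kHz, passes unchanged.
91.46 kHz mod fs = 12.66 kHz.
12.66 kHz ≤ fs/2 = 19.7 kHz, appears at 12.66 kHz.
Distinct values: {12.66 kHz, 13.1 kHz, 19.34 kHz} → 3.

3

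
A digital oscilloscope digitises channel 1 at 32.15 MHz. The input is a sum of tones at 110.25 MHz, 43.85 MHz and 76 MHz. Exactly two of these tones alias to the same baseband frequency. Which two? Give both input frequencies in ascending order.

43.85 MHz, 76 MHz

fs/2 = 16.075 MHz.
110.25 MHz mod fs = 13.8 MHz.
13.8 MHz ≤ fs/2 = 16.075 MHz, appears at 13.8 MHz.
43.85 MHz mod fs = 11.7 MHz.
11.7 MHz ≤ fs/2 = 16.075 MHz, appears at 11.7 MHz.
76 MHz mod fs = 11.7 MHz.
11.7 MHz ≤ fs/2 = 16.075 MHz, appears at 11.7 MHz.
43.85 MHz and 76 MHz both map to 11.7 MHz.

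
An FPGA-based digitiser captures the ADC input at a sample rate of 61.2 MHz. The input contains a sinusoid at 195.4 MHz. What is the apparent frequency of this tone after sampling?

11.8 MHz

195.4 MHz mod fs = 11.8 MHz.
11.8 MHz ≤ fs/2 = 30.6 MHz, appears at 11.8 MHz.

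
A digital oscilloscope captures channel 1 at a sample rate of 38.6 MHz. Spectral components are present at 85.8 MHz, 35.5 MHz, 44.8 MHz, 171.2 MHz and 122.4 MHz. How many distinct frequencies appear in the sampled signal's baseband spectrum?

5

fs/2 = 19.3 MHz.
85.8 MHz mod fs = 8.6 MHz.
8.6 MHz ≤ fs/2 = 19.3 MHz, appears at 8.6 MHz.
35.5 MHz > fs/2 = 19.3 MHz, folds to fs − 35.5 MHz = 3.1 MHz.
44.8 MHz mod fs = 6.2 MHz.
6.2 MHz ≤ fs/2 = 19.3 MHz, appears at 6.2 MHz.
171.2 MHz mod fs = 16.8 MHz.
16.8 MHz ≤ fs/2 = 19.3 MHz, appears at 16.8 MHz.
122.4 MHz mod fs = 6.6 MHz.
6.6 MHz ≤ fs/2 = 19.3 MHz, appears at 6.6 MHz.
Distinct values: {3.1 MHz, 6.2 MHz, 6.6 MHz, 8.6 MHz, 16.8 MHz} → 5.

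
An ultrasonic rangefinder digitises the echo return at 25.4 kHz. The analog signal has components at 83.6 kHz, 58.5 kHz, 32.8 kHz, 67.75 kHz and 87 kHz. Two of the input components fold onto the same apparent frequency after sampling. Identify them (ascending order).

32.8 kHz, 83.6 kHz

fs/2 = 12.7 kHz.
83.6 kHz mod fs = 7.4 kHz.
7.4 kHz ≤ fs/2 = 12.7 kHz, appears at 7.4 kHz.
58.5 kHz mod fs = 7.7 kHz.
7.7 kHz ≤ fs/2 = 12.7 kHz, appears at 7.7 kHz.
32.8 kHz mod fs = 7.4 kHz.
7.4 kHz ≤ fs/2 = 12.7 kHz, appears at 7.4 kHz.
67.75 kHz mod fs = 16.95 kHz.
16.95 kHz > fs/2 = 12.7 kHz, folds to fs − 16.95 kHz = 8.45 kHz.
87 kHz mod fs = 10.8 kHz.
10.8 kHz ≤ fs/2 = 12.7 kHz, appears at 10.8 kHz.
32.8 kHz and 83.6 kHz both map to 7.4 kHz.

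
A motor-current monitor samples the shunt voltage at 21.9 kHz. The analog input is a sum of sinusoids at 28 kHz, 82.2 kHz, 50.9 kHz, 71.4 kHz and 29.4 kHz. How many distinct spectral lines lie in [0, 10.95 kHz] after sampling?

5

fs/2 = 10.95 kHz.
28 kHz mod fs = 6.1 kHz.
6.1 kHz ≤ fs/2 = 10.95 kHz, appears at 6.1 kHz.
82.2 kHz mod fs = 16.5 kHz.
16.5 kHz > fs/2 = 10.95 kHz, folds to fs − 16.5 kHz = 5.4 kHz.
50.9 kHz mod fs = 7.1 kHz.
7.1 kHz ≤ fs/2 = 10.95 kHz, appears at 7.1 kHz.
71.4 kHz mod fs = 5.7 kHz.
5.7 kHz ≤ fs/2 = 10.95 kHz, appears at 5.7 kHz.
29.4 kHz mod fs = 7.5 kHz.
7.5 kHz ≤ fs/2 = 10.95 kHz, appears at 7.5 kHz.
Distinct values: {5.4 kHz, 5.7 kHz, 6.1 kHz, 7.1 kHz, 7.5 kHz} → 5.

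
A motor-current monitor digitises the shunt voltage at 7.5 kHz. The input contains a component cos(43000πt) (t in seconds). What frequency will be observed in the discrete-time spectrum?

1 kHz

ω = 43000π rad/s → f = ω/(2π) = 21500 Hz = 21.5 kHz.
21.5 kHz mod fs = 6.5 kHz.
6.5 kHz > fs/2 = 3.75 kHz, folds to fs − 6.5 kHz = 1 kHz.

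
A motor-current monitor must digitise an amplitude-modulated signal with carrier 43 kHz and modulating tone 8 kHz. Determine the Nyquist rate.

102 kHz

AM sidebands sit at fc ± fm = 35 kHz and 51 kHz.
Highest-frequency component: 51 kHz.
Nyquist rate = 2 × 51 kHz = 102 kHz.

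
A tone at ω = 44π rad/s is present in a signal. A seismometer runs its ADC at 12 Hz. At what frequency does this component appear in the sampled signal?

2 Hz

ω = 44π rad/s → f = ω/(2π) = 22 Hz.
22 Hz mod fs = 10 Hz.
10 Hz > fs/2 = 6 Hz, folds to fs − 10 Hz = 2 Hz.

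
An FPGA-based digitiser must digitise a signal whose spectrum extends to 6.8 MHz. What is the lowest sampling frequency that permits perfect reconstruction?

13.6 MHz

Nyquist rate = 2 × 6.8 MHz = 13.6 MHz.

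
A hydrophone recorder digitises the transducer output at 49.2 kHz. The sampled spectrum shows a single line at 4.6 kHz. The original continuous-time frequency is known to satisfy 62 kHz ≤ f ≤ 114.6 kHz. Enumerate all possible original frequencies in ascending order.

Frequencies that alias to 4.6 kHz are k·fs ± 4.6 kHz for integer k ≥ 0.
k=0: 4.6 kHz.
k=1: 44.6 kHz, 53.8 kHz.
k=2: 93.8 kHz, 103 kHz.
k=3: 143 kHz, 152.2 kHz.
Within [62 kHz, 114.6 kHz]: 93.8 kHz, 103 kHz.

93.8 kHz, 103 kHz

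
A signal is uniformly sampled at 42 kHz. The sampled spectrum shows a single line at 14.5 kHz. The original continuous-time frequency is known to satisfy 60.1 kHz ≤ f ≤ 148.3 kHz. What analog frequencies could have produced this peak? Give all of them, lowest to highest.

Frequencies that alias to 14.5 kHz are k·fs ± 14.5 kHz for integer k ≥ 0.
k=0: 14.5 kHz.
k=1: 27.5 kHz, 56.5 kHz.
k=2: 69.5 kHz, 98.5 kHz.
k=3: 111.5 kHz, 140.5 kHz.
k=4: 153.5 kHz, 182.5 kHz.
Within [60.1 kHz, 148.3 kHz]: 69.5 kHz, 98.5 kHz, 111.5 kHz, 140.5 kHz.

69.5 kHz, 98.5 kHz, 111.5 kHz, 140.5 kHz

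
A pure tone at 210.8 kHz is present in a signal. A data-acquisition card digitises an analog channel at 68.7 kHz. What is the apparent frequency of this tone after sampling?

4.7 kHz

210.8 kHz mod fs = 4.7 kHz.
4.7 kHz ≤ fs/2 = 34.35 kHz, appears at 4.7 kHz.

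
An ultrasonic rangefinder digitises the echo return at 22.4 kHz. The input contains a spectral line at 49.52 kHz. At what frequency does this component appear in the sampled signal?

49.52 kHz mod fs = 4.72 kHz.
4.72 kHz ≤ fs/2 = 11.2 kHz, appears at 4.72 kHz.

4.72 kHz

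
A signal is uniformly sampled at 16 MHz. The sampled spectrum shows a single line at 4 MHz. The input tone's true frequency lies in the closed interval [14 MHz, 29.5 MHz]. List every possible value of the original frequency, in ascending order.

Frequencies that alias to 4 MHz are k·fs ± 4 MHz for integer k ≥ 0.
k=0: 4 MHz.
k=1: 12 MHz, 20 MHz.
k=2: 28 MHz, 36 MHz.
k=3: 44 MHz, 52 MHz.
Within [14 MHz, 29.5 MHz]: 20 MHz, 28 MHz.

20 MHz, 28 MHz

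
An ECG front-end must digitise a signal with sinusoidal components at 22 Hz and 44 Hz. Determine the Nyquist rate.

Highest-frequency component: 44 Hz.
Nyquist rate = 2 × 44 Hz = 88 Hz.

88 Hz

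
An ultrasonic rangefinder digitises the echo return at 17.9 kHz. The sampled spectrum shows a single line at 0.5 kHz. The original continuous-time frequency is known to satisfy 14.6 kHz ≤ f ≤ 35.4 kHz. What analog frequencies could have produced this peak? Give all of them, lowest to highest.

17.4 kHz, 18.4 kHz, 35.3 kHz

Frequencies that alias to 0.5 kHz are k·fs ± 0.5 kHz for integer k ≥ 0.
k=0: 0.5 kHz.
k=1: 17.4 kHz, 18.4 kHz.
k=2: 35.3 kHz, 36.3 kHz.
k=3: 53.2 kHz, 54.2 kHz.
Within [14.6 kHz, 35.4 kHz]: 17.4 kHz, 18.4 kHz, 35.3 kHz.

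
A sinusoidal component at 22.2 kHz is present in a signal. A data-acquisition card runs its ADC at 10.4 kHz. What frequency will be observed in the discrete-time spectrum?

22.2 kHz mod fs = 1.4 kHz.
1.4 kHz ≤ fs/2 = 5.2 kHz, appears at 1.4 kHz.

1.4 kHz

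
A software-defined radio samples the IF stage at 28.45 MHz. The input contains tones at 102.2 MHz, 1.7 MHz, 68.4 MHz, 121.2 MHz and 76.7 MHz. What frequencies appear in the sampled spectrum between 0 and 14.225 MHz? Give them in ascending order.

1.7 MHz, 7.4 MHz, 8.65 MHz, 11.5 MHz, 11.6 MHz

fs/2 = 14.225 MHz.
102.2 MHz mod fs = 16.85 MHz.
16.85 MHz > fs/2 = 14.225 MHz, folds to fs − 16.85 MHz = 11.6 MHz.
1.7 MHz ≤ fs/2 = 14.225 MHz, passes unchanged.
68.4 MHz mod fs = 11.5 MHz.
11.5 MHz ≤ fs/2 = 14.225 MHz, appears at 11.5 MHz.
121.2 MHz mod fs = 7.4 MHz.
7.4 MHz ≤ fs/2 = 14.225 MHz, appears at 7.4 MHz.
76.7 MHz mod fs = 19.8 MHz.
19.8 MHz > fs/2 = 14.225 MHz, folds to fs − 19.8 MHz = 8.65 MHz.
Distinct values: {1.7 MHz, 7.4 MHz, 8.65 MHz, 11.5 MHz, 11.6 MHz}.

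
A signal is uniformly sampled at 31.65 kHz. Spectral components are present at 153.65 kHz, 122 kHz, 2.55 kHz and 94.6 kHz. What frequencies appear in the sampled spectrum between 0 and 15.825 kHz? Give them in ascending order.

fs/2 = 15.825 kHz.
153.65 kHz mod fs = 27.05 kHz.
27.05 kHz > fs/2 = 15.825 kHz, folds to fs − 27.05 kHz = 4.6 kHz.
122 kHz mod fs = 27.05 kHz.
27.05 kHz > fs/2 = 15.825 kHz, folds to fs − 27.05 kHz = 4.6 kHz.
2.55 kHz ≤ fs/2 = 15.825 kHz, passes unchanged.
94.6 kHz mod fs = 31.3 kHz.
31.3 kHz > fs/2 = 15.825 kHz, folds to fs − 31.3 kHz = 0.35 kHz.
Distinct values: {0.35 kHz, 2.55 kHz, 4.6 kHz}.

0.35 kHz, 2.55 kHz, 4.6 kHz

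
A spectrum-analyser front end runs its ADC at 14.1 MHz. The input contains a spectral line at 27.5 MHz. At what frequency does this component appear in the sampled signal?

27.5 MHz mod fs = 13.4 MHz.
13.4 MHz > fs/2 = 7.05 MHz, folds to fs − 13.4 MHz = 0.7 MHz.

0.7 MHz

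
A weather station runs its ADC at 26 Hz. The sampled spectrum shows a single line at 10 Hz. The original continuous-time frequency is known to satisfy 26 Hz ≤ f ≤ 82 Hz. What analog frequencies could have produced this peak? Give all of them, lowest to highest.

Frequencies that alias to 10 Hz are k·fs ± 10 Hz for integer k ≥ 0.
k=0: 10 Hz.
k=1: 16 Hz, 36 Hz.
k=2: 42 Hz, 62 Hz.
k=3: 68 Hz, 88 Hz.
k=4: 94 Hz, 114 Hz.
Within [26 Hz, 82 Hz]: 36 Hz, 42 Hz, 62 Hz, 68 Hz.

36 Hz, 42 Hz, 62 Hz, 68 Hz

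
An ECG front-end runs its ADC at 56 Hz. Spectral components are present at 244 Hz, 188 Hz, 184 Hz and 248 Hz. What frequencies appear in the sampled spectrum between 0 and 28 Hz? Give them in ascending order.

fs/2 = 28 Hz.
244 Hz mod fs = 20 Hz.
20 Hz ≤ fs/2 = 28 Hz, appears at 20 Hz.
188 Hz mod fs = 20 Hz.
20 Hz ≤ fs/2 = 28 Hz, appears at 20 Hz.
184 Hz mod fs = 16 Hz.
16 Hz ≤ fs/2 = 28 Hz, appears at 16 Hz.
248 Hz mod fs = 24 Hz.
24 Hz ≤ fs/2 = 28 Hz, appears at 24 Hz.
Distinct values: {16 Hz, 20 Hz, 24 Hz}.

16 Hz, 20 Hz, 24 Hz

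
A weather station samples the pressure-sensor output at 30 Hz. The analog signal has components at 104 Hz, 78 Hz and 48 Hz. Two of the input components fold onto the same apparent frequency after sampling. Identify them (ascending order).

48 Hz, 78 Hz

fs/2 = 15 Hz.
104 Hz mod fs = 14 Hz.
14 Hz ≤ fs/2 = 15 Hz, appears at 14 Hz.
78 Hz mod fs = 18 Hz.
18 Hz > fs/2 = 15 Hz, folds to fs − 18 Hz = 12 Hz.
48 Hz mod fs = 18 Hz.
18 Hz > fs/2 = 15 Hz, folds to fs − 18 Hz = 12 Hz.
48 Hz and 78 Hz both map to 12 Hz.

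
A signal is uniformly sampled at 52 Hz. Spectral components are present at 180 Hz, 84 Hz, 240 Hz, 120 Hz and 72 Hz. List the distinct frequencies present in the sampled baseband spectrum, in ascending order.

16 Hz, 20 Hz, 24 Hz

fs/2 = 26 Hz.
180 Hz mod fs = 24 Hz.
24 Hz ≤ fs/2 = 26 Hz, appears at 24 Hz.
84 Hz mod fs = 32 Hz.
32 Hz > fs/2 = 26 Hz, folds to fs − 32 Hz = 20 Hz.
240 Hz mod fs = 32 Hz.
32 Hz > fs/2 = 26 Hz, folds to fs − 32 Hz = 20 Hz.
120 Hz mod fs = 16 Hz.
16 Hz ≤ fs/2 = 26 Hz, appears at 16 Hz.
72 Hz mod fs = 20 Hz.
20 Hz ≤ fs/2 = 26 Hz, appears at 20 Hz.
Distinct values: {16 Hz, 20 Hz, 24 Hz}.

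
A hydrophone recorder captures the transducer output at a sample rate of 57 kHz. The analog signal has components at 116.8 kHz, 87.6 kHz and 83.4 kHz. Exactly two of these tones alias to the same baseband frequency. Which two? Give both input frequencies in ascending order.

fs/2 = 28.5 kHz.
116.8 kHz mod fs = 2.8 kHz.
2.8 kHz ≤ fs/2 = 28.5 kHz, appears at 2.8 kHz.
87.6 kHz mod fs = 30.6 kHz.
30.6 kHz > fs/2 = 28.5 kHz, folds to fs − 30.6 kHz = 26.4 kHz.
83.4 kHz mod fs = 26.4 kHz.
26.4 kHz ≤ fs/2 = 28.5 kHz, appears at 26.4 kHz.
83.4 kHz and 87.6 kHz both map to 26.4 kHz.

83.4 kHz, 87.6 kHz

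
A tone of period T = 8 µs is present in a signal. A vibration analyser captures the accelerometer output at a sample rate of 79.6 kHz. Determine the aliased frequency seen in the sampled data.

34.2 kHz

T = 8 µs → f = 1/T = 125 kHz.
125 kHz mod fs = 45.4 kHz.
45.4 kHz > fs/2 = 39.8 kHz, folds to fs − 45.4 kHz = 34.2 kHz.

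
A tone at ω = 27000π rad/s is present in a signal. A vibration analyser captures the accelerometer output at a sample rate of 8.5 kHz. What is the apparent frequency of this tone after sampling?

3.5 kHz

ω = 27000π rad/s → f = ω/(2π) = 13500 Hz = 13.5 kHz.
13.5 kHz mod fs = 5 kHz.
5 kHz > fs/2 = 4.25 kHz, folds to fs − 5 kHz = 3.5 kHz.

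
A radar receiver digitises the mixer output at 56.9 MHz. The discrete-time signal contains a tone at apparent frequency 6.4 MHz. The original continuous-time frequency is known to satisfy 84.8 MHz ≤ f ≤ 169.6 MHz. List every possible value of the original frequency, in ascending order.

107.4 MHz, 120.2 MHz, 164.3 MHz

Frequencies that alias to 6.4 MHz are k·fs ± 6.4 MHz for integer k ≥ 0.
k=0: 6.4 MHz.
k=1: 50.5 MHz, 63.3 MHz.
k=2: 107.4 MHz, 120.2 MHz.
k=3: 164.3 MHz, 177.1 MHz.
k=4: 221.2 MHz, 234 MHz.
Within [84.8 MHz, 169.6 MHz]: 107.4 MHz, 120.2 MHz, 164.3 MHz.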